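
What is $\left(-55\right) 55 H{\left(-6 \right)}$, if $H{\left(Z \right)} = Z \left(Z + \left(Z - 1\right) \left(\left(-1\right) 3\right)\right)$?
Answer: $272250$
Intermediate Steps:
$H{\left(Z \right)} = Z \left(3 - 2 Z\right)$ ($H{\left(Z \right)} = Z \left(Z + \left(-1 + Z\right) \left(-3\right)\right) = Z \left(Z - \left(-3 + 3 Z\right)\right) = Z \left(3 - 2 Z\right)$)
$\left(-55\right) 55 H{\left(-6 \right)} = \left(-55\right) 55 \left(- 6 \left(3 - -12\right)\right) = - 3025 \left(- 6 \left(3 + 12\right)\right) = - 3025 \left(\left(-6\right) 15\right) = \left(-3025\right) \left(-90\right) = 272250$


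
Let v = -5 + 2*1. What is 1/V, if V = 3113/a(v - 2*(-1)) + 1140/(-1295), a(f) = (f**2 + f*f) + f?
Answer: 259/806039 ≈ 0.00032132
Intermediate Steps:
v = -3 (v = -5 + 2 = -3)
a(f) = f + 2*f**2 (a(f) = (f**2 + f**2) + f = 2*f**2 + f = f + 2*f**2)
V = 806039/259 (V = 3113/(((-3 - 2*(-1))*(1 + 2*(-3 - 2*(-1))))) + 1140/(-1295) = 3113/(((-3 + 2)*(1 + 2*(-3 + 2)))) + 1140*(-1/1295) = 3113/((-(1 + 2*(-1)))) - 228/259 = 3113/((-(1 - 2))) - 228/259 = 3113/((-1*(-1))) - 228/259 = 3113/1 - 228/259 = 3113*1 - 228/259 = 3113 - 228/259 = 806039/259 ≈ 3112.1)
1/V = 1/(806039/259) = 259/806039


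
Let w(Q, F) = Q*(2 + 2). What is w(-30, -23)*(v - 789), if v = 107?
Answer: 81840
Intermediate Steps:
w(Q, F) = 4*Q (w(Q, F) = Q*4 = 4*Q)
w(-30, -23)*(v - 789) = (4*(-30))*(107 - 789) = -120*(-682) = 81840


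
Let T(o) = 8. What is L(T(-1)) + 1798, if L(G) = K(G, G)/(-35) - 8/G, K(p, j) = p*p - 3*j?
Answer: 12571/7 ≈ 1795.9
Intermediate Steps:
K(p, j) = p² - 3*j
L(G) = -8/G - G²/35 + 3*G/35 (L(G) = (G² - 3*G)/(-35) - 8/G = (G² - 3*G)*(-1/35) - 8/G = (-G²/35 + 3*G/35) - 8/G = -8/G - G²/35 + 3*G/35)
L(T(-1)) + 1798 = (1/35)*(-280 + 8²*(3 - 1*8))/8 + 1798 = (1/35)*(⅛)*(-280 + 64*(3 - 8)) + 1798 = (1/35)*(⅛)*(-280 + 64*(-5)) + 1798 = (1/35)*(⅛)*(-280 - 320) + 1798 = (1/35)*(⅛)*(-600) + 1798 = -15/7 + 1798 = 12571/7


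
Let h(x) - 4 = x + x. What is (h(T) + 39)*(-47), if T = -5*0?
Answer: -2021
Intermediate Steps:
T = 0
h(x) = 4 + 2*x (h(x) = 4 + (x + x) = 4 + 2*x)
(h(T) + 39)*(-47) = ((4 + 2*0) + 39)*(-47) = ((4 + 0) + 39)*(-47) = (4 + 39)*(-47) = 43*(-47) = -2021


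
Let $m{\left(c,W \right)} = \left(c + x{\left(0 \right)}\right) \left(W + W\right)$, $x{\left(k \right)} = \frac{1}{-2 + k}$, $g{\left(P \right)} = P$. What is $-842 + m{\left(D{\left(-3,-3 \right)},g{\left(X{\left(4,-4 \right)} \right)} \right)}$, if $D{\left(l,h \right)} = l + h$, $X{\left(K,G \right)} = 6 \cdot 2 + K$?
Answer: $-1050$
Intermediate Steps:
$X{\left(K,G \right)} = 12 + K$
$D{\left(l,h \right)} = h + l$
$m{\left(c,W \right)} = 2 W \left(- \frac{1}{2} + c\right)$ ($m{\left(c,W \right)} = \left(c + \frac{1}{-2 + 0}\right) \left(W + W\right) = \left(c + \frac{1}{-2}\right) 2 W = \left(c - \frac{1}{2}\right) 2 W = \left(- \frac{1}{2} + c\right) 2 W = 2 W \left(- \frac{1}{2} + c\right)$)
$-842 + m{\left(D{\left(-3,-3 \right)},g{\left(X{\left(4,-4 \right)} \right)} \right)} = -842 + \left(12 + 4\right) \left(-1 + 2 \left(-3 - 3\right)\right) = -842 + 16 \left(-1 + 2 \left(-6\right)\right) = -842 + 16 \left(-1 - 12\right) = -842 + 16 \left(-13\right) = -842 - 208 = -1050$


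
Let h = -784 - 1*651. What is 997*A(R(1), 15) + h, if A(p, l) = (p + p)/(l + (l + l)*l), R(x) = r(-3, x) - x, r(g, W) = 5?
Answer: -659299/465 ≈ -1417.8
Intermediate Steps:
R(x) = 5 - x
h = -1435 (h = -784 - 651 = -1435)
A(p, l) = 2*p/(l + 2*l**2) (A(p, l) = (2*p)/(l + (2*l)*l) = (2*p)/(l + 2*l**2) = 2*p/(l + 2*l**2))
997*A(R(1), 15) + h = 997*(2*(5 - 1*1)/(15*(1 + 2*15))) - 1435 = 997*(2*(5 - 1)*(1/15)/(1 + 30)) - 1435 = 997*(2*4*(1/15)/31) - 1435 = 997*(2*4*(1/15)*(1/31)) - 1435 = 997*(8/465) - 1435 = 7976/465 - 1435 = -659299/465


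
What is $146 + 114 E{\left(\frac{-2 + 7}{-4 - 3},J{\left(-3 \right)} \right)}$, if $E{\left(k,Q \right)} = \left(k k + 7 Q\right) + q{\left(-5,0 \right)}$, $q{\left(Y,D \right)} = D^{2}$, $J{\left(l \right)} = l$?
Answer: $- \frac{107302}{49} \approx -2189.8$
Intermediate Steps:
$E{\left(k,Q \right)} = k^{2} + 7 Q$ ($E{\left(k,Q \right)} = \left(k k + 7 Q\right) + 0^{2} = \left(k^{2} + 7 Q\right) + 0 = k^{2} + 7 Q$)
$146 + 114 E{\left(\frac{-2 + 7}{-4 - 3},J{\left(-3 \right)} \right)} = 146 + 114 \left(\left(\frac{-2 + 7}{-4 - 3}\right)^{2} + 7 \left(-3\right)\right) = 146 + 114 \left(\left(\frac{5}{-7}\right)^{2} - 21\right) = 146 + 114 \left(\left(5 \left(- \frac{1}{7}\right)\right)^{2} - 21\right) = 146 + 114 \left(\left(- \frac{5}{7}\right)^{2} - 21\right) = 146 + 114 \left(\frac{25}{49} - 21\right) = 146 + 114 \left(- \frac{1004}{49}\right) = 146 - \frac{114456}{49} = - \frac{107302}{49}$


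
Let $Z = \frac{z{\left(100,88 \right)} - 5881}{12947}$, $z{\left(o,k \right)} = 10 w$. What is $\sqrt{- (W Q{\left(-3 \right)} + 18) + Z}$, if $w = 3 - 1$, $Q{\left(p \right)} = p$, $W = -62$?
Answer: $\frac{i \sqrt{283234243}}{1177} \approx 14.299 i$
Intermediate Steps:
$w = 2$ ($w = 3 - 1 = 2$)
$z{\left(o,k \right)} = 20$ ($z{\left(o,k \right)} = 10 \cdot 2 = 20$)
$Z = - \frac{5861}{12947}$ ($Z = \frac{20 - 5881}{12947} = \left(20 - 5881\right) \frac{1}{12947} = \left(-5861\right) \frac{1}{12947} = - \frac{5861}{12947} \approx -0.45269$)
$\sqrt{- (W Q{\left(-3 \right)} + 18) + Z} = \sqrt{- (\left(-62\right) \left(-3\right) + 18) - \frac{5861}{12947}} = \sqrt{- (186 + 18) - \frac{5861}{12947}} = \sqrt{\left(-1\right) 204 - \frac{5861}{12947}} = \sqrt{-204 - \frac{5861}{12947}} = \sqrt{- \frac{2647049}{12947}} = \frac{i \sqrt{283234243}}{1177}$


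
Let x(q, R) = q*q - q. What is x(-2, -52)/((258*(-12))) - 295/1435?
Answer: -30731/148092 ≈ -0.20751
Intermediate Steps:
x(q, R) = q² - q
x(-2, -52)/((258*(-12))) - 295/1435 = (-2*(-1 - 2))/((258*(-12))) - 295/1435 = -2*(-3)/(-3096) - 295*1/1435 = 6*(-1/3096) - 59/287 = -1/516 - 59/287 = -30731/148092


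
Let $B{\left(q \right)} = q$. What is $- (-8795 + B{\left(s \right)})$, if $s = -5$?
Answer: $8800$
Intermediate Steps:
$- (-8795 + B{\left(s \right)}) = - (-8795 - 5) = \left(-1\right) \left(-8800\right) = 8800$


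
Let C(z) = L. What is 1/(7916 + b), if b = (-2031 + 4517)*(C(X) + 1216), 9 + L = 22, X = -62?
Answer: 1/3063210 ≈ 3.2645e-7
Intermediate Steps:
L = 13 (L = -9 + 22 = 13)
C(z) = 13
b = 3055294 (b = (-2031 + 4517)*(13 + 1216) = 2486*1229 = 3055294)
1/(7916 + b) = 1/(7916 + 3055294) = 1/3063210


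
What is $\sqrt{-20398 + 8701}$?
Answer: $i \sqrt{11697} \approx 108.15 i$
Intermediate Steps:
$\sqrt{-20398 + 8701} = \sqrt{-11697} = i \sqrt{11697}$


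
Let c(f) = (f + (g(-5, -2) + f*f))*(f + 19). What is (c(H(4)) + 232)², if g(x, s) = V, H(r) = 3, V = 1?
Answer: 268324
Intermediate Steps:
g(x, s) = 1
c(f) = (19 + f)*(1 + f + f²) (c(f) = (f + (1 + f*f))*(f + 19) = (f + (1 + f²))*(19 + f) = (1 + f + f²)*(19 + f) = (19 + f)*(1 + f + f²))
(c(H(4)) + 232)² = ((19 + 3³ + 20*3 + 20*3²) + 232)² = ((19 + 27 + 60 + 20*9) + 232)² = ((19 + 27 + 60 + 180) + 232)² = (286 + 232)² = 518² = 268324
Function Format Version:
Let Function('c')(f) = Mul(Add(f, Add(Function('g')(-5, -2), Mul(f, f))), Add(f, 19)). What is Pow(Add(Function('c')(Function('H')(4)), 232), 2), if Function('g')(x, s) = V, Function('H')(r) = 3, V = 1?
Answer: 268324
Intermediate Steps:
Function('g')(x, s) = 1
Function('c')(f) = Mul(Add(19, f), Add(1, f, Pow(f, 2))) (Function('c')(f) = Mul(Add(f, Add(1, Mul(f, f))), Add(f, 19)) = Mul(Add(f, Add(1, Pow(f, 2))), Add(19, f)) = Mul(Add(1, f, Pow(f, 2)), Add(19, f)) = Mul(Add(19, f), Add(1, f, Pow(f, 2))))
Pow(Add(Function('c')(Function('H')(4)), 232), 2) = Pow(Add(Add(19, Pow(3, 3), Mul(20, 3), Mul(20, Pow(3, 2))), 232), 2) = Pow(Add(Add(19, 27, 60, Mul(20, 9)), 232), 2) = Pow(Add(Add(19, 27, 60, 180), 232), 2) = Pow(Add(286, 232), 2) = Pow(518, 2) = 268324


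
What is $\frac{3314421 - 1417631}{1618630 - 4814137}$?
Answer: $- \frac{270970}{456501} \approx -0.59358$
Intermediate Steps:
$\frac{3314421 - 1417631}{1618630 - 4814137} = \frac{1896790}{-3195507} = 1896790 \left(- \frac{1}{3195507}\right) = - \frac{270970}{456501}$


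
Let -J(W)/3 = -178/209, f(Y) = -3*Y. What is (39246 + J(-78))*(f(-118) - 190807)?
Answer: -1562276055444/209 ≈ -7.4750e+9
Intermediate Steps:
J(W) = 534/209 (J(W) = -(-534)/209 = -3*(-178/209) = 534/209)
(39246 + J(-78))*(f(-118) - 190807) = (39246 + 534/209)*(-3*(-118) - 190807) = 8202948*(354 - 190807)/209 = (8202948/209)*(-190453) = -1562276055444/209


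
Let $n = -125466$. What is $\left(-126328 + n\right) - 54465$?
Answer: $-306259$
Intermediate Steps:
$\left(-126328 + n\right) - 54465 = \left(-126328 - 125466\right) - 54465 = -251794 - 54465 = -306259$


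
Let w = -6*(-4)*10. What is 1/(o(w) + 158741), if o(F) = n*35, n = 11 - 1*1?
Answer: 1/159091 ≈ 6.2857e-6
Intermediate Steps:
n = 10 (n = 11 - 1 = 10)
w = 240 (w = 24*10 = 240)
o(F) = 350 (o(F) = 10*35 = 350)
1/(o(w) + 158741) = 1/(350 + 158741) = 1/159091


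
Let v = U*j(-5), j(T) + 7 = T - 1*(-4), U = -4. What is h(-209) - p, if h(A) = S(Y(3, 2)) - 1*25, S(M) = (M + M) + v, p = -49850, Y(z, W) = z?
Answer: 49863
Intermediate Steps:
j(T) = -3 + T (j(T) = -7 + (T - 1*(-4)) = -7 + (T + 4) = -7 + (4 + T) = -3 + T)
v = 32 (v = -4*(-3 - 5) = -4*(-8) = 32)
S(M) = 32 + 2*M (S(M) = (M + M) + 32 = 2*M + 32 = 32 + 2*M)
h(A) = 13 (h(A) = (32 + 2*3) - 1*25 = (32 + 6) - 25 = 38 - 25 = 13)
h(-209) - p = 13 - 1*(-49850) = 13 + 49850 = 49863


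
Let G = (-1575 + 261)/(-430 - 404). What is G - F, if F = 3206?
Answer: -445415/139 ≈ -3204.4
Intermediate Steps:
G = 219/139 (G = -1314/(-834) = -1314*(-1/834) = 219/139 ≈ 1.5755)
G - F = 219/139 - 1*3206 = 219/139 - 3206 = -445415/139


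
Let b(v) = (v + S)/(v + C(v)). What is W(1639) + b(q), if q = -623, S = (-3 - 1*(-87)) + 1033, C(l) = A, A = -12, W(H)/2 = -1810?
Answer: -2299194/635 ≈ -3620.8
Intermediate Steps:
W(H) = -3620 (W(H) = 2*(-1810) = -3620)
C(l) = -12
S = 1117 (S = (-3 + 87) + 1033 = 84 + 1033 = 1117)
b(v) = (1117 + v)/(-12 + v) (b(v) = (v + 1117)/(v - 12) = (1117 + v)/(-12 + v))
W(1639) + b(q) = -3620 + (1117 - 623)/(-12 - 623) = -3620 + 494/(-635) = -3620 - 1/635*494 = -3620 - 494/635 = -2299194/635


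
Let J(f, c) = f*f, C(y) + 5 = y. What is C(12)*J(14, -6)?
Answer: 1372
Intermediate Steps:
C(y) = -5 + y
J(f, c) = f²
C(12)*J(14, -6) = (-5 + 12)*14² = 7*196 = 1372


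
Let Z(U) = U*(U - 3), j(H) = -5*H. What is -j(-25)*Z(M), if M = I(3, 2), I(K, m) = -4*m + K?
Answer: -5000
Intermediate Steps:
I(K, m) = K - 4*m
M = -5 (M = 3 - 4*2 = 3 - 8 = -5)
Z(U) = U*(-3 + U)
-j(-25)*Z(M) = -(-5*(-25))*(-5*(-3 - 5)) = -125*(-5*(-8)) = -125*40 = -1*5000 = -5000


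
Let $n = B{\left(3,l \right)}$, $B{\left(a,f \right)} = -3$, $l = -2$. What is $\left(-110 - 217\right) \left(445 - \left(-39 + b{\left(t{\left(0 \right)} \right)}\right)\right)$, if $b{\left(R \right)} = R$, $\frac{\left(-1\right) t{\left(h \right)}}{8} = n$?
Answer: $-150420$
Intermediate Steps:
$n = -3$
$t{\left(h \right)} = 24$ ($t{\left(h \right)} = \left(-8\right) \left(-3\right) = 24$)
$\left(-110 - 217\right) \left(445 - \left(-39 + b{\left(t{\left(0 \right)} \right)}\right)\right) = \left(-110 - 217\right) \left(445 + \left(39 - 24\right)\right) = - 327 \left(445 + \left(39 - 24\right)\right) = - 327 \left(445 + 15\right) = \left(-327\right) 460 = -150420$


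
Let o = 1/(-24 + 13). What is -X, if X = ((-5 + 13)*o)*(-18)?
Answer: -144/11 ≈ -13.091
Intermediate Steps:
o = -1/11 (o = 1/(-11) = -1/11 ≈ -0.090909)
X = 144/11 (X = ((-5 + 13)*(-1/11))*(-18) = (8*(-1/11))*(-18) = -8/11*(-18) = 144/11 ≈ 13.091)
-X = -1*144/11 = -144/11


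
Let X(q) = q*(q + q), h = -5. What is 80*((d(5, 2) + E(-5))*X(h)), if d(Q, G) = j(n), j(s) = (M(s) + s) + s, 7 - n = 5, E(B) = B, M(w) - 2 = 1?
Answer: 8000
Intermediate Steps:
M(w) = 3 (M(w) = 2 + 1 = 3)
n = 2 (n = 7 - 1*5 = 7 - 5 = 2)
X(q) = 2*q**2 (X(q) = q*(2*q) = 2*q**2)
j(s) = 3 + 2*s (j(s) = (3 + s) + s = 3 + 2*s)
d(Q, G) = 7 (d(Q, G) = 3 + 2*2 = 3 + 4 = 7)
80*((d(5, 2) + E(-5))*X(h)) = 80*((7 - 5)*(2*(-5)**2)) = 80*(2*(2*25)) = 80*(2*50) = 80*100 = 8000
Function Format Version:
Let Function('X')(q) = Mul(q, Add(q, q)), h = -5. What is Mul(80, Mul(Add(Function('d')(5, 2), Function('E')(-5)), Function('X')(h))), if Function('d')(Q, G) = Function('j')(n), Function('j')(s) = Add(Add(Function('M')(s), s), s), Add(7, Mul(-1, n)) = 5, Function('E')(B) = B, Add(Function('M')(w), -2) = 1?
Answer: 8000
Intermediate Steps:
Function('M')(w) = 3 (Function('M')(w) = Add(2, 1) = 3)
n = 2 (n = Add(7, Mul(-1, 5)) = Add(7, -5) = 2)
Function('X')(q) = Mul(2, Pow(q, 2)) (Function('X')(q) = Mul(q, Mul(2, q)) = Mul(2, Pow(q, 2)))
Function('j')(s) = Add(3, Mul(2, s)) (Function('j')(s) = Add(Add(3, s), s) = Add(3, Mul(2, s)))
Function('d')(Q, G) = 7 (Function('d')(Q, G) = Add(3, Mul(2, 2)) = Add(3, 4) = 7)
Mul(80, Mul(Add(Function('d')(5, 2), Function('E')(-5)), Function('X')(h))) = Mul(80, Mul(Add(7, -5), Mul(2, Pow(-5, 2)))) = Mul(80, Mul(2, Mul(2, 25))) = Mul(80, Mul(2, 50)) = Mul(80, 100) = 8000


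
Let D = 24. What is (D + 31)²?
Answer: 3025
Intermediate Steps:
(D + 31)² = (24 + 31)² = 55² = 3025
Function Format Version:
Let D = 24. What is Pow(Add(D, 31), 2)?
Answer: 3025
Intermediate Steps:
Pow(Add(D, 31), 2) = Pow(Add(24, 31), 2) = Pow(55, 2) = 3025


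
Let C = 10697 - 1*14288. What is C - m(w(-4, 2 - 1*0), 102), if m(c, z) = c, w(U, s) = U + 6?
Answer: -3593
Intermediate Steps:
w(U, s) = 6 + U
C = -3591 (C = 10697 - 14288 = -3591)
C - m(w(-4, 2 - 1*0), 102) = -3591 - (6 - 4) = -3591 - 1*2 = -3591 - 2 = -3593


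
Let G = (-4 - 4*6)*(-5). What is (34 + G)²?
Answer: 30276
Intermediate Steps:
G = 140 (G = (-4 - 24)*(-5) = -28*(-5) = 140)
(34 + G)² = (34 + 140)² = 174² = 30276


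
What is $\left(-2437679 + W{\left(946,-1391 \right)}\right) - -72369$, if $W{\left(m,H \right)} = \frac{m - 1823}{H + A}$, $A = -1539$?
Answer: $- \frac{6930357423}{2930} \approx -2.3653 \cdot 10^{6}$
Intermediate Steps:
$W{\left(m,H \right)} = \frac{-1823 + m}{-1539 + H}$ ($W{\left(m,H \right)} = \frac{m - 1823}{H - 1539} = \frac{-1823 + m}{-1539 + H}$)
$\left(-2437679 + W{\left(946,-1391 \right)}\right) - -72369 = \left(-2437679 + \frac{-1823 + 946}{-1539 - 1391}\right) - -72369 = \left(-2437679 + \frac{1}{-2930} \left(-877\right)\right) + 72369 = \left(-2437679 - - \frac{877}{2930}\right) + 72369 = \left(-2437679 + \frac{877}{2930}\right) + 72369 = - \frac{7142398593}{2930} + 72369 = - \frac{6930357423}{2930}$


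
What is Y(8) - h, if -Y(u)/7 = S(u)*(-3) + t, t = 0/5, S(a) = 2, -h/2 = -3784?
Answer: -7526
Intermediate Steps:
h = 7568 (h = -2*(-3784) = 7568)
t = 0 (t = 0*(⅕) = 0)
Y(u) = 42 (Y(u) = -7*(2*(-3) + 0) = -7*(-6 + 0) = -7*(-6) = 42)
Y(8) - h = 42 - 1*7568 = 42 - 7568 = -7526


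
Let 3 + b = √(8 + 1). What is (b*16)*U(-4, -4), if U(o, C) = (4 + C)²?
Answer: 0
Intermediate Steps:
b = 0 (b = -3 + √(8 + 1) = -3 + √9 = -3 + 3 = 0)
(b*16)*U(-4, -4) = (0*16)*(4 - 4)² = 0*0² = 0*0 = 0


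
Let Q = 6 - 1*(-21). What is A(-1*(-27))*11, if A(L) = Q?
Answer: 297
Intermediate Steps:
Q = 27 (Q = 6 + 21 = 27)
A(L) = 27
A(-1*(-27))*11 = 27*11 = 297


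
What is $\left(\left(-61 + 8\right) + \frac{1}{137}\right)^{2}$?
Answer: $\frac{52707600}{18769} \approx 2808.2$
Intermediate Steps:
$\left(\left(-61 + 8\right) + \frac{1}{137}\right)^{2} = \left(-53 + \frac{1}{137}\right)^{2} = \left(- \frac{7260}{137}\right)^{2} = \frac{52707600}{18769}$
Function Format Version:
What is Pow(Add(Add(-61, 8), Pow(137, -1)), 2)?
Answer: Rational(52707600, 18769) ≈ 2808.2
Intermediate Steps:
Pow(Add(Add(-61, 8), Pow(137, -1)), 2) = Pow(Add(-53, Rational(1, 137)), 2) = Pow(Rational(-7260, 137), 2) = Rational(52707600, 18769)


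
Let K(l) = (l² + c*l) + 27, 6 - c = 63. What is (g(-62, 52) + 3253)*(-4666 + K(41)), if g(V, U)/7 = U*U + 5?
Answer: -117633720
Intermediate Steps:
c = -57 (c = 6 - 1*63 = 6 - 63 = -57)
g(V, U) = 35 + 7*U² (g(V, U) = 7*(U*U + 5) = 7*(U² + 5) = 7*(5 + U²) = 35 + 7*U²)
K(l) = 27 + l² - 57*l (K(l) = (l² - 57*l) + 27 = 27 + l² - 57*l)
(g(-62, 52) + 3253)*(-4666 + K(41)) = ((35 + 7*52²) + 3253)*(-4666 + (27 + 41² - 57*41)) = ((35 + 7*2704) + 3253)*(-4666 + (27 + 1681 - 2337)) = ((35 + 18928) + 3253)*(-4666 - 629) = (18963 + 3253)*(-5295) = 22216*(-5295) = -117633720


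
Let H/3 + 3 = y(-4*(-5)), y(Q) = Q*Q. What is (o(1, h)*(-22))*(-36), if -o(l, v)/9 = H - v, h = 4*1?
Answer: -8460936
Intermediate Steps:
h = 4
y(Q) = Q²
H = 1191 (H = -9 + 3*(-4*(-5))² = -9 + 3*20² = -9 + 3*400 = -9 + 1200 = 1191)
o(l, v) = -10719 + 9*v (o(l, v) = -9*(1191 - v) = -10719 + 9*v)
(o(1, h)*(-22))*(-36) = ((-10719 + 9*4)*(-22))*(-36) = ((-10719 + 36)*(-22))*(-36) = -10683*(-22)*(-36) = 235026*(-36) = -8460936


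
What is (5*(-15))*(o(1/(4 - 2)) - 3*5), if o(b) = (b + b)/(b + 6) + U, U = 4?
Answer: 10575/13 ≈ 813.46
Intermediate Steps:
o(b) = 4 + 2*b/(6 + b) (o(b) = (b + b)/(b + 6) + 4 = (2*b)/(6 + b) + 4 = 2*b/(6 + b) + 4 = 4 + 2*b/(6 + b))
(5*(-15))*(o(1/(4 - 2)) - 3*5) = (5*(-15))*(6*(4 + 1/(4 - 2))/(6 + 1/(4 - 2)) - 3*5) = -75*(6*(4 + 1/2)/(6 + 1/2) - 15) = -75*(6*(4 + ½)/(6 + ½) - 15) = -75*(6*(9/2)/(13/2) - 15) = -75*(6*(2/13)*(9/2) - 15) = -75*(54/13 - 15) = -75*(-141/13) = 10575/13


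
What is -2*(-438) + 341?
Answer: 1217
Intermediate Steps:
-2*(-438) + 341 = 876 + 341 = 1217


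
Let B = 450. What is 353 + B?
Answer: 803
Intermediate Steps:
353 + B = 353 + 450 = 803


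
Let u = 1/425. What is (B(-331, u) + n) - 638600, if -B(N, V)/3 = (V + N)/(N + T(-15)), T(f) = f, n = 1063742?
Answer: 31258354539/73525 ≈ 4.2514e+5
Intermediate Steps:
u = 1/425 ≈ 0.0023529
B(N, V) = -3*(N + V)/(-15 + N) (B(N, V) = -3*(V + N)/(N - 15) = -3*(N + V)/(-15 + N))
(B(-331, u) + n) - 638600 = (3*(-1*(-331) - 1*1/425)/(-15 - 331) + 1063742) - 638600 = (3*(331 - 1/425)/(-346) + 1063742) - 638600 = (3*(-1/346)*(140674/425) + 1063742) - 638600 = (-211011/73525 + 1063742) - 638600 = 78211419539/73525 - 638600 = 31258354539/73525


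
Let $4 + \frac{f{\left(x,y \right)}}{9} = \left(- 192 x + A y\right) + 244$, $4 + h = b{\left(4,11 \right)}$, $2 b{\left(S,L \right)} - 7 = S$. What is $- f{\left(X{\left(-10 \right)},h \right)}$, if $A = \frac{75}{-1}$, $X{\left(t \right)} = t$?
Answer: $- \frac{36855}{2} \approx -18428.0$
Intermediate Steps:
$b{\left(S,L \right)} = \frac{7}{2} + \frac{S}{2}$
$A = -75$ ($A = 75 \left(-1\right) = -75$)
$h = \frac{3}{2}$ ($h = -4 + \left(\frac{7}{2} + \frac{1}{2} \cdot 4\right) = -4 + \left(\frac{7}{2} + 2\right) = -4 + \frac{11}{2} = \frac{3}{2} \approx 1.5$)
$f{\left(x,y \right)} = 2160 - 1728 x - 675 y$ ($f{\left(x,y \right)} = -36 + 9 \left(\left(- 192 x - 75 y\right) + 244\right) = -36 + 9 \left(244 - 192 x - 75 y\right) = -36 - \left(-2196 + 675 y + 1728 x\right) = 2160 - 1728 x - 675 y$)
$- f{\left(X{\left(-10 \right)},h \right)} = - (2160 - -17280 - \frac{2025}{2}) = - (2160 + 17280 - \frac{2025}{2}) = \left(-1\right) \frac{36855}{2} = - \frac{36855}{2}$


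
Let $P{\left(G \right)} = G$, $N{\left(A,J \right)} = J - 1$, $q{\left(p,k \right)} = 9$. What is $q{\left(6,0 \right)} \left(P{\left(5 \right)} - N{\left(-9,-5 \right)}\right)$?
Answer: $99$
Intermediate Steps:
$N{\left(A,J \right)} = -1 + J$ ($N{\left(A,J \right)} = J - 1 = -1 + J$)
$q{\left(6,0 \right)} \left(P{\left(5 \right)} - N{\left(-9,-5 \right)}\right) = 9 \left(5 - \left(-1 - 5\right)\right) = 9 \left(5 - -6\right) = 9 \left(5 + 6\right) = 9 \cdot 11 = 99$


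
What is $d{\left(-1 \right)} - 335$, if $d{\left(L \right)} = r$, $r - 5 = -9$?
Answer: $-339$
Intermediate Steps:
$r = -4$ ($r = 5 - 9 = -4$)
$d{\left(L \right)} = -4$
$d{\left(-1 \right)} - 335 = -4 - 335 = -339$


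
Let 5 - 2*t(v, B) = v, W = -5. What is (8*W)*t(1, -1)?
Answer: -80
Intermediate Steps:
t(v, B) = 5/2 - v/2
(8*W)*t(1, -1) = (8*(-5))*(5/2 - ½*1) = -40*(5/2 - ½) = -40*2 = -80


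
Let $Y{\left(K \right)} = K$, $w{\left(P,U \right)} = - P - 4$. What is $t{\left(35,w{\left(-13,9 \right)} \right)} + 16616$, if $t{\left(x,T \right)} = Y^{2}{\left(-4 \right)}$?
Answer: $16632$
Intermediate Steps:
$w{\left(P,U \right)} = -4 - P$
$t{\left(x,T \right)} = 16$ ($t{\left(x,T \right)} = \left(-4\right)^{2} = 16$)
$t{\left(35,w{\left(-13,9 \right)} \right)} + 16616 = 16 + 16616 = 16632$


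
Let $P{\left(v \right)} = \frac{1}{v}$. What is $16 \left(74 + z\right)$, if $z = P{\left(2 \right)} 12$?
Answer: $1280$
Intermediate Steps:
$z = 6$ ($z = \frac{1}{2} \cdot 12 = 6$)
$16 \left(74 + z\right) = 16 \left(74 + 6\right) = 16 \cdot 80 = 1280$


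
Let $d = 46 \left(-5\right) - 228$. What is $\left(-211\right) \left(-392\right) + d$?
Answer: $82254$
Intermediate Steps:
$d = -458$ ($d = -230 - 228 = -458$)
$\left(-211\right) \left(-392\right) + d = \left(-211\right) \left(-392\right) - 458 = 82712 - 458 = 82254$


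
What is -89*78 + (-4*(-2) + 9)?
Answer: -6925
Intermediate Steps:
-89*78 + (-4*(-2) + 9) = -6942 + (8 + 9) = -6942 + 17 = -6925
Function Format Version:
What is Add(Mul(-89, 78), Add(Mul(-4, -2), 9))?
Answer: -6925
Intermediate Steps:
Add(Mul(-89, 78), Add(Mul(-4, -2), 9)) = Add(-6942, Add(8, 9)) = Add(-6942, 17) = -6925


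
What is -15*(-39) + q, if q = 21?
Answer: 606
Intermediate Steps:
-15*(-39) + q = -15*(-39) + 21 = 585 + 21 = 606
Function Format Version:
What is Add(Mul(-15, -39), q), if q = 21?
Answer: 606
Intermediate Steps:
Add(Mul(-15, -39), q) = Add(Mul(-15, -39), 21) = Add(585, 21) = 606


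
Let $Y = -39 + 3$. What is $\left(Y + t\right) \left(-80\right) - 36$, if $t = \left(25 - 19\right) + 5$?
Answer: $1964$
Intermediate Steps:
$t = 11$ ($t = \left(25 - 19\right) + 5 = 6 + 5 = 11$)
$Y = -36$
$\left(Y + t\right) \left(-80\right) - 36 = \left(-36 + 11\right) \left(-80\right) - 36 = \left(-25\right) \left(-80\right) - 36 = 2000 - 36 = 1964$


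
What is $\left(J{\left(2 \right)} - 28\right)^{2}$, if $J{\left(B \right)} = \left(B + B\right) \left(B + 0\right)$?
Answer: $400$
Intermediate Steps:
$J{\left(B \right)} = 2 B^{2}$ ($J{\left(B \right)} = 2 B B = 2 B^{2}$)
$\left(J{\left(2 \right)} - 28\right)^{2} = \left(2 \cdot 2^{2} - 28\right)^{2} = \left(2 \cdot 4 - 28\right)^{2} = \left(8 - 28\right)^{2} = \left(-20\right)^{2} = 400$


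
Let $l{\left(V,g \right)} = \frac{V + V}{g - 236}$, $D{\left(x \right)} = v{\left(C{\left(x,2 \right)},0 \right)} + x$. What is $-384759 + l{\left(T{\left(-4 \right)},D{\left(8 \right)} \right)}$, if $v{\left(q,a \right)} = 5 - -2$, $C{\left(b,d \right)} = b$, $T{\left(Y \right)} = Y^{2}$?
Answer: $- \frac{85031771}{221} \approx -3.8476 \cdot 10^{5}$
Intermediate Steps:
$v{\left(q,a \right)} = 7$ ($v{\left(q,a \right)} = 5 + 2 = 7$)
$D{\left(x \right)} = 7 + x$
$l{\left(V,g \right)} = \frac{2 V}{-236 + g}$
$-384759 + l{\left(T{\left(-4 \right)},D{\left(8 \right)} \right)} = -384759 + \frac{2 \left(-4\right)^{2}}{-236 + \left(7 + 8\right)} = -384759 + 2 \cdot 16 \frac{1}{-236 + 15} = -384759 + 2 \cdot 16 \frac{1}{-221} = -384759 + 2 \cdot 16 \left(- \frac{1}{221}\right) = -384759 - \frac{32}{221} = - \frac{85031771}{221}$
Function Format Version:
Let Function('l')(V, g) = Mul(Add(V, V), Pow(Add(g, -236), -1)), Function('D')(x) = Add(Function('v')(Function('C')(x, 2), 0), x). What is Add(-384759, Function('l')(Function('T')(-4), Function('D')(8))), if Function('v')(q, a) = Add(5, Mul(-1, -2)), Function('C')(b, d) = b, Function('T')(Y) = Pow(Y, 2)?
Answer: Rational(-85031771, 221) ≈ -3.8476e+5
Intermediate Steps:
Function('v')(q, a) = 7 (Function('v')(q, a) = Add(5, 2) = 7)
Function('D')(x) = Add(7, x)
Function('l')(V, g) = Mul(2, V, Pow(Add(-236, g), -1)) (Function('l')(V, g) = Mul(Mul(2, V), Pow(Add(-236, g), -1)) = Mul(2, V, Pow(Add(-236, g), -1)))
Add(-384759, Function('l')(Function('T')(-4), Function('D')(8))) = Add(-384759, Mul(2, Pow(-4, 2), Pow(Add(-236, Add(7, 8)), -1))) = Add(-384759, Mul(2, 16, Pow(Add(-236, 15), -1))) = Add(-384759, Mul(2, 16, Pow(-221, -1))) = Add(-384759, Mul(2, 16, Rational(-1, 221))) = Add(-384759, Rational(-32, 221)) = Rational(-85031771, 221)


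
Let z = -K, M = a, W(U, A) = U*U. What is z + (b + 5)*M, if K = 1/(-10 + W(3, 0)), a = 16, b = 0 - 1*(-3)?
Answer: 129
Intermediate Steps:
b = 3 (b = 0 + 3 = 3)
W(U, A) = U²
M = 16
K = -1 (K = 1/(-10 + 3²) = 1/(-10 + 9) = 1/(-1) = -1)
z = 1 (z = -1*(-1) = 1)
z + (b + 5)*M = 1 + (3 + 5)*16 = 1 + 8*16 = 1 + 128 = 129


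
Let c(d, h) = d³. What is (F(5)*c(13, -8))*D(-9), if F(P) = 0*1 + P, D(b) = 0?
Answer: 0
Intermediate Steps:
F(P) = P (F(P) = 0 + P = P)
(F(5)*c(13, -8))*D(-9) = (5*13³)*0 = (5*2197)*0 = 10985*0 = 0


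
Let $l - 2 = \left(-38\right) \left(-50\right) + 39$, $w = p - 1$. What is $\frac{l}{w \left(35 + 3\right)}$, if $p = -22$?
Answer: $- \frac{1941}{874} \approx -2.2208$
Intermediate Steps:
$w = -23$ ($w = -22 - 1 = -23$)
$l = 1941$ ($l = 2 + \left(\left(-38\right) \left(-50\right) + 39\right) = 2 + \left(1900 + 39\right) = 2 + 1939 = 1941$)
$\frac{l}{w \left(35 + 3\right)} = \frac{1941}{\left(-23\right) \left(35 + 3\right)} = \frac{1941}{\left(-23\right) 38} = \frac{1941}{-874} = 1941 \left(- \frac{1}{874}\right) = - \frac{1941}{874}$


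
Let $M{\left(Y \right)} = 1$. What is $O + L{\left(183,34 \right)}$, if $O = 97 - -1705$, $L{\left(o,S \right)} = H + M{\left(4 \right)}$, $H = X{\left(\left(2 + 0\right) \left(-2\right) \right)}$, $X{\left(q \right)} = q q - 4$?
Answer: $1815$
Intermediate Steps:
$X{\left(q \right)} = -4 + q^{2}$ ($X{\left(q \right)} = q^{2} - 4 = -4 + q^{2}$)
$H = 12$ ($H = -4 + \left(\left(2 + 0\right) \left(-2\right)\right)^{2} = -4 + \left(2 \left(-2\right)\right)^{2} = -4 + \left(-4\right)^{2} = -4 + 16 = 12$)
$L{\left(o,S \right)} = 13$ ($L{\left(o,S \right)} = 12 + 1 = 13$)
$O = 1802$ ($O = 97 + 1705 = 1802$)
$O + L{\left(183,34 \right)} = 1802 + 13 = 1815$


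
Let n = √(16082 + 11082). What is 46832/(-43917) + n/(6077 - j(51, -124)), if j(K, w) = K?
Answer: -46832/43917 + √6791/3013 ≈ -1.0390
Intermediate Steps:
n = 2*√6791 (n = √27164 = 2*√6791 ≈ 164.81)
46832/(-43917) + n/(6077 - j(51, -124)) = 46832/(-43917) + (2*√6791)/(6077 - 1*51) = 46832*(-1/43917) + (2*√6791)/(6077 - 51) = -46832/43917 + (2*√6791)/6026 = -46832/43917 + (2*√6791)*(1/6026) = -46832/43917 + √6791/3013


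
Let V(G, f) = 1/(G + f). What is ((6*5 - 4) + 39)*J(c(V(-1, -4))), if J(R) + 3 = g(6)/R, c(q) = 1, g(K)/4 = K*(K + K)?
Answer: 18525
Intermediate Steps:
g(K) = 8*K**2 (g(K) = 4*(K*(K + K)) = 4*(K*(2*K)) = 4*(2*K**2) = 8*K**2)
J(R) = -3 + 288/R (J(R) = -3 + (8*6**2)/R = -3 + (8*36)/R = -3 + 288/R)
((6*5 - 4) + 39)*J(c(V(-1, -4))) = ((6*5 - 4) + 39)*(-3 + 288/1) = ((30 - 4) + 39)*(-3 + 288*1) = (26 + 39)*(-3 + 288) = 65*285 = 18525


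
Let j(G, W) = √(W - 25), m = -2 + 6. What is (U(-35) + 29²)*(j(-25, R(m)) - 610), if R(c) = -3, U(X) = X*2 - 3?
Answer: -468480 + 1536*I*√7 ≈ -4.6848e+5 + 4063.9*I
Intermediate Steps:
U(X) = -3 + 2*X (U(X) = 2*X - 3 = -3 + 2*X)
m = 4
j(G, W) = √(-25 + W)
(U(-35) + 29²)*(j(-25, R(m)) - 610) = ((-3 + 2*(-35)) + 29²)*(√(-25 - 3) - 610) = ((-3 - 70) + 841)*(√(-28) - 610) = (-73 + 841)*(2*I*√7 - 610) = 768*(-610 + 2*I*√7) = -468480 + 1536*I*√7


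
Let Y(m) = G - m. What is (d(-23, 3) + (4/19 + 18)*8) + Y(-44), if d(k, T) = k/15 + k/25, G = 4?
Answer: 272504/1425 ≈ 191.23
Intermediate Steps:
d(k, T) = 8*k/75 (d(k, T) = k*(1/15) + k*(1/25) = k/15 + k/25 = 8*k/75)
Y(m) = 4 - m
(d(-23, 3) + (4/19 + 18)*8) + Y(-44) = ((8/75)*(-23) + (4/19 + 18)*8) + (4 - 1*(-44)) = (-184/75 + (4*(1/19) + 18)*8) + (4 + 44) = (-184/75 + (4/19 + 18)*8) + 48 = (-184/75 + (346/19)*8) + 48 = (-184/75 + 2768/19) + 48 = 204104/1425 + 48 = 272504/1425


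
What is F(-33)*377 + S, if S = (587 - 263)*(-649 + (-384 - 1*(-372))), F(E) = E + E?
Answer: -239046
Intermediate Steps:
F(E) = 2*E
S = -214164 (S = 324*(-649 + (-384 + 372)) = 324*(-649 - 12) = 324*(-661) = -214164)
F(-33)*377 + S = (2*(-33))*377 - 214164 = -66*377 - 214164 = -24882 - 214164 = -239046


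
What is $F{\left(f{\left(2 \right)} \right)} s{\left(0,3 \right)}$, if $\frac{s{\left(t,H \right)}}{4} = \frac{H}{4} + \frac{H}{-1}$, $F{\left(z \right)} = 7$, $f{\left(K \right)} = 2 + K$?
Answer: $-63$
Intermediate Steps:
$s{\left(t,H \right)} = - 3 H$ ($s{\left(t,H \right)} = 4 \left(\frac{H}{4} + \frac{H}{-1}\right) = 4 \left(H \frac{1}{4} + H \left(-1\right)\right) = 4 \left(\frac{H}{4} - H\right) = 4 \left(- \frac{3 H}{4}\right) = - 3 H$)
$F{\left(f{\left(2 \right)} \right)} s{\left(0,3 \right)} = 7 \left(\left(-3\right) 3\right) = 7 \left(-9\right) = -63$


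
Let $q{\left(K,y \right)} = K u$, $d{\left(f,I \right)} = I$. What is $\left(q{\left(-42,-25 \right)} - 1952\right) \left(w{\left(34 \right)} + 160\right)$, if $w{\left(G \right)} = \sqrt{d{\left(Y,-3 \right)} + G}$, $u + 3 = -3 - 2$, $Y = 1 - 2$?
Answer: $-258560 - 1616 \sqrt{31} \approx -2.6756 \cdot 10^{5}$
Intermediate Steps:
$Y = -1$
$u = -8$ ($u = -3 - 5 = -8$)
$w{\left(G \right)} = \sqrt{-3 + G}$
$q{\left(K,y \right)} = - 8 K$ ($q{\left(K,y \right)} = K \left(-8\right) = - 8 K$)
$\left(q{\left(-42,-25 \right)} - 1952\right) \left(w{\left(34 \right)} + 160\right) = \left(\left(-8\right) \left(-42\right) - 1952\right) \left(\sqrt{-3 + 34} + 160\right) = \left(336 - 1952\right) \left(\sqrt{31} + 160\right) = - 1616 \left(160 + \sqrt{31}\right) = -258560 - 1616 \sqrt{31}$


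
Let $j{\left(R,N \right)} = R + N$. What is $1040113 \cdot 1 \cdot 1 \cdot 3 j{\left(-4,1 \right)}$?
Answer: $-9361017$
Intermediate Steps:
$j{\left(R,N \right)} = N + R$
$1040113 \cdot 1 \cdot 1 \cdot 3 j{\left(-4,1 \right)} = 1040113 \cdot 1 \cdot 1 \cdot 3 \left(1 - 4\right) = 1040113 \cdot 1 \cdot 3 \left(-3\right) = 1040113 \cdot 3 \left(-3\right) = 1040113 \left(-9\right) = -9361017$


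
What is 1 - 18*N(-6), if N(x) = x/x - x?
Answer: -125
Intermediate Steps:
N(x) = 1 - x
1 - 18*N(-6) = 1 - 18*(1 - 1*(-6)) = 1 - 18*(1 + 6) = 1 - 18*7 = 1 - 126 = -125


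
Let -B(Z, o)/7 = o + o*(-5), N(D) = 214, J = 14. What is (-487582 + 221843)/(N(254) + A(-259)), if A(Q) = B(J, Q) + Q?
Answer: 265739/7297 ≈ 36.418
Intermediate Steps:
B(Z, o) = 28*o (B(Z, o) = -7*(o + o*(-5)) = -7*(o - 5*o) = -(-28)*o = 28*o)
A(Q) = 29*Q (A(Q) = 28*Q + Q = 29*Q)
(-487582 + 221843)/(N(254) + A(-259)) = (-487582 + 221843)/(214 + 29*(-259)) = -265739/(214 - 7511) = -265739/(-7297) = -265739*(-1/7297) = 265739/7297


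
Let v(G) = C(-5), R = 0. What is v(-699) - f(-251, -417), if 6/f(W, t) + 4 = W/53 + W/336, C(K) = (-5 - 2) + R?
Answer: -1075249/168871 ≈ -6.3673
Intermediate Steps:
C(K) = -7 (C(K) = (-5 - 2) + 0 = -7 + 0 = -7)
v(G) = -7
f(W, t) = 6/(-4 + 389*W/17808) (f(W, t) = 6/(-4 + (W/53 + W/336)) = 6/(-4 + 389*W/17808))
v(-699) - f(-251, -417) = -7 - 106848/(-71232 + 389*(-251)) = -7 - 106848/(-71232 - 97639) = -7 - 106848/(-168871) = -7 - 106848*(-1)/168871 = -7 - 1*(-106848/168871) = -7 + 106848/168871 = -1075249/168871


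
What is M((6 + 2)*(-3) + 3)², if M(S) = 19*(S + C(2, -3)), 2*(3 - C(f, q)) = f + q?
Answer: 442225/4 ≈ 1.1056e+5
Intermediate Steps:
C(f, q) = 3 - f/2 - q/2 (C(f, q) = 3 - (f + q)/2 = 3 + (-f/2 - q/2) = 3 - f/2 - q/2)
M(S) = 133/2 + 19*S (M(S) = 19*(S + (3 - ½*2 - ½*(-3))) = 19*(S + (3 - 1 + 3/2)) = 19*(S + 7/2) = 19*(7/2 + S) = 133/2 + 19*S)
M((6 + 2)*(-3) + 3)² = (133/2 + 19*((6 + 2)*(-3) + 3))² = (133/2 + 19*(8*(-3) + 3))² = (133/2 + 19*(-24 + 3))² = (133/2 + 19*(-21))² = (133/2 - 399)² = (-665/2)² = 442225/4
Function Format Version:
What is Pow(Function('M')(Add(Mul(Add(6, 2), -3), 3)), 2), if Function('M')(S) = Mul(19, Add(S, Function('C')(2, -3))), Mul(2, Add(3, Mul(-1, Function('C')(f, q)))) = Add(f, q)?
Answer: Rational(442225, 4) ≈ 1.1056e+5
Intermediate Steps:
Function('C')(f, q) = Add(3, Mul(Rational(-1, 2), f), Mul(Rational(-1, 2), q)) (Function('C')(f, q) = Add(3, Mul(Rational(-1, 2), Add(f, q))) = Add(3, Add(Mul(Rational(-1, 2), f), Mul(Rational(-1, 2), q))) = Add(3, Mul(Rational(-1, 2), f), Mul(Rational(-1, 2), q)))
Function('M')(S) = Add(Rational(133, 2), Mul(19, S)) (Function('M')(S) = Mul(19, Add(S, Add(3, Mul(Rational(-1, 2), 2), Mul(Rational(-1, 2), -3)))) = Mul(19, Add(S, Add(3, -1, Rational(3, 2)))) = Mul(19, Add(S, Rational(7, 2))) = Mul(19, Add(Rational(7, 2), S)) = Add(Rational(133, 2), Mul(19, S)))
Pow(Function('M')(Add(Mul(Add(6, 2), -3), 3)), 2) = Pow(Add(Rational(133, 2), Mul(19, Add(Mul(Add(6, 2), -3), 3))), 2) = Pow(Add(Rational(133, 2), Mul(19, Add(Mul(8, -3), 3))), 2) = Pow(Add(Rational(133, 2), Mul(19, Add(-24, 3))), 2) = Pow(Add(Rational(133, 2), Mul(19, -21)), 2) = Pow(Add(Rational(133, 2), -399), 2) = Pow(Rational(-665, 2), 2) = Rational(442225, 4)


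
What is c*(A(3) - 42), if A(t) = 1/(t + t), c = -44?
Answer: 5522/3 ≈ 1840.7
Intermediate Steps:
A(t) = 1/(2*t)
c*(A(3) - 42) = -44*((1/2)/3 - 42) = -44*((1/2)*(1/3) - 42) = -44*(1/6 - 42) = -44*(-251/6) = 5522/3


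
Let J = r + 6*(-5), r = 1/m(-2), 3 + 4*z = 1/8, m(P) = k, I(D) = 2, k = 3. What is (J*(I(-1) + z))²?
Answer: 13315201/9216 ≈ 1444.8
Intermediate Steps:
m(P) = 3
z = -23/32 (z = -¾ + (¼)/8 = -¾ + (¼)*(⅛) = -¾ + 1/32 = -23/32 ≈ -0.71875)
r = ⅓ (r = 1/3 = ⅓ ≈ 0.33333)
J = -89/3 (J = ⅓ + 6*(-5) = ⅓ - 30 = -89/3 ≈ -29.667)
(J*(I(-1) + z))² = (-89*(2 - 23/32)/3)² = (-89/3*41/32)² = (-3649/96)² = 13315201/9216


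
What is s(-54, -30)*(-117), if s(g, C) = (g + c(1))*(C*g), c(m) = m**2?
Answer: 10045620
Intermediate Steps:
s(g, C) = C*g*(1 + g) (s(g, C) = (g + 1**2)*(C*g) = (g + 1)*(C*g) = (1 + g)*(C*g) = C*g*(1 + g))
s(-54, -30)*(-117) = -30*(-54)*(1 - 54)*(-117) = -30*(-54)*(-53)*(-117) = -85860*(-117) = 10045620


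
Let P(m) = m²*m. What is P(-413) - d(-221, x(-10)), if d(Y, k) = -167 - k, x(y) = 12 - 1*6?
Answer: -70444824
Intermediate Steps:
x(y) = 6 (x(y) = 12 - 6 = 6)
P(m) = m³
P(-413) - d(-221, x(-10)) = (-413)³ - (-167 - 1*6) = -70444997 - (-167 - 6) = -70444997 - 1*(-173) = -70444997 + 173 = -70444824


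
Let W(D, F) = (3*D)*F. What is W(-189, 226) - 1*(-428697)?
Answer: 300555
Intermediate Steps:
W(D, F) = 3*D*F
W(-189, 226) - 1*(-428697) = 3*(-189)*226 - 1*(-428697) = -128142 + 428697 = 300555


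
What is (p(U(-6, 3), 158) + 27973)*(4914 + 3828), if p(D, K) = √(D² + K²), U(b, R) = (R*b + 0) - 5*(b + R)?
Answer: 244539966 + 8742*√24973 ≈ 2.4592e+8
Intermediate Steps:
U(b, R) = -5*R - 5*b + R*b (U(b, R) = R*b - 5*(R + b) = R*b + (-5*R - 5*b) = -5*R - 5*b + R*b)
(p(U(-6, 3), 158) + 27973)*(4914 + 3828) = (√((-5*3 - 5*(-6) + 3*(-6))² + 158²) + 27973)*(4914 + 3828) = (√((-15 + 30 - 18)² + 24964) + 27973)*8742 = (√((-3)² + 24964) + 27973)*8742 = (√(9 + 24964) + 27973)*8742 = (√24973 + 27973)*8742 = (27973 + √24973)*8742 = 244539966 + 8742*√24973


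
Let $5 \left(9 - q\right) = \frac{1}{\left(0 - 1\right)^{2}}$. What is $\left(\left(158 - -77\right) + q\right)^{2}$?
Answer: $\frac{1485961}{25} \approx 59438.0$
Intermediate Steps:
$q = \frac{44}{5}$ ($q = 9 - \frac{1}{5 \left(0 - 1\right)^{2}} = 9 - \frac{1}{5 \left(-1\right)^{2}} = 9 - \frac{1}{5 \cdot 1} = 9 - \frac{1}{5} = \frac{44}{5} \approx 8.8$)
$\left(\left(158 - -77\right) + q\right)^{2} = \left(\left(158 - -77\right) + \frac{44}{5}\right)^{2} = \left(\left(158 + 77\right) + \frac{44}{5}\right)^{2} = \left(235 + \frac{44}{5}\right)^{2} = \left(\frac{1219}{5}\right)^{2} = \frac{1485961}{25}$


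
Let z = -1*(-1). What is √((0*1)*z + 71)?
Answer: √71 ≈ 8.4261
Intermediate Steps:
z = 1
√((0*1)*z + 71) = √((0*1)*1 + 71) = √(0*1 + 71) = √(0 + 71) = √71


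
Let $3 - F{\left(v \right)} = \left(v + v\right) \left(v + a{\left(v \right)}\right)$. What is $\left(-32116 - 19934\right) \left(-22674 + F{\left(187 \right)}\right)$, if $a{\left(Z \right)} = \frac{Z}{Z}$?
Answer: $4839765150$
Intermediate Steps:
$a{\left(Z \right)} = 1$
$F{\left(v \right)} = 3 - 2 v \left(1 + v\right)$ ($F{\left(v \right)} = 3 - \left(v + v\right) \left(v + 1\right) = 3 - 2 v \left(1 + v\right)$)
$\left(-32116 - 19934\right) \left(-22674 + F{\left(187 \right)}\right) = \left(-32116 - 19934\right) \left(-22674 - \left(371 + 69938\right)\right) = - 52050 \left(-22674 - 70309\right) = \left(-52050\right) \left(-92983\right) = 4839765150$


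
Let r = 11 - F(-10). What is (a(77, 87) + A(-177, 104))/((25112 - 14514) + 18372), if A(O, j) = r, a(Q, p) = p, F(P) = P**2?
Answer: -1/14485 ≈ -6.9037e-5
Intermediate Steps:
r = -89 (r = 11 - 1*(-10)**2 = 11 - 1*100 = 11 - 100 = -89)
A(O, j) = -89
(a(77, 87) + A(-177, 104))/((25112 - 14514) + 18372) = (87 - 89)/((25112 - 14514) + 18372) = -2/(10598 + 18372) = -2/28970 = -2*1/28970 = -1/14485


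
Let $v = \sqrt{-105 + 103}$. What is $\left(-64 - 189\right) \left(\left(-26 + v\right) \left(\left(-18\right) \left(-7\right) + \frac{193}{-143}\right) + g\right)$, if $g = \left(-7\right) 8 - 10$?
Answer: $836648 - \frac{409975 i \sqrt{2}}{13} \approx 8.3665 \cdot 10^{5} - 44599.0 i$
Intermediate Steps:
$v = i \sqrt{2}$ ($v = \sqrt{-2} = i \sqrt{2} \approx 1.4142 i$)
$g = -66$ ($g = -56 - 10 = -66$)
$\left(-64 - 189\right) \left(\left(-26 + v\right) \left(\left(-18\right) \left(-7\right) + \frac{193}{-143}\right) + g\right) = \left(-64 - 189\right) \left(\left(-26 + i \sqrt{2}\right) \left(\left(-18\right) \left(-7\right) + \frac{193}{-143}\right) - 66\right) = - 253 \left(\left(-26 + i \sqrt{2}\right) \left(126 + 193 \left(- \frac{1}{143}\right)\right) - 66\right) = - 253 \left(\left(-26 + i \sqrt{2}\right) \left(126 - \frac{193}{143}\right) - 66\right) = - 253 \left(\left(-26 + i \sqrt{2}\right) \frac{17825}{143} - 66\right) = - 253 \left(\left(- \frac{35650}{11} + \frac{17825 i \sqrt{2}}{143}\right) - 66\right) = - 253 \left(- \frac{36376}{11} + \frac{17825 i \sqrt{2}}{143}\right) = 836648 - \frac{409975 i \sqrt{2}}{13}$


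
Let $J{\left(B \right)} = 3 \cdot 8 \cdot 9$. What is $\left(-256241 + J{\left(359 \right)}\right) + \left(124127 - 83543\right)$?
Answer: $-215441$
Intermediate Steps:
$J{\left(B \right)} = 216$ ($J{\left(B \right)} = 24 \cdot 9 = 216$)
$\left(-256241 + J{\left(359 \right)}\right) + \left(124127 - 83543\right) = \left(-256241 + 216\right) + \left(124127 - 83543\right) = -256025 + 40584 = -215441$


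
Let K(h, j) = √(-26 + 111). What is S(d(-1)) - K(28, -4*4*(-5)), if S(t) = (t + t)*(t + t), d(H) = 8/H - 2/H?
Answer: 144 - √85 ≈ 134.78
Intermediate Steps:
d(H) = 6/H
K(h, j) = √85
S(t) = 4*t² (S(t) = (2*t)*(2*t) = 4*t²)
S(d(-1)) - K(28, -4*4*(-5)) = 4*(6/(-1))² - √85 = 4*(6*(-1))² - √85 = 4*(-6)² - √85 = 4*36 - √85 = 144 - √85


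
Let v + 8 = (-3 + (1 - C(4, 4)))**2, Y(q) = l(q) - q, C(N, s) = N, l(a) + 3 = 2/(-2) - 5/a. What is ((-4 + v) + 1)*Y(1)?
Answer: -250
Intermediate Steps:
l(a) = -4 - 5/a (l(a) = -3 + (2/(-2) - 5/a) = -3 + (2*(-1/2) - 5/a) = -3 + (-1 - 5/a) = -4 - 5/a)
Y(q) = -4 - q - 5/q (Y(q) = (-4 - 5/q) - q = -4 - q - 5/q)
v = 28 (v = -8 + (-3 + (1 - 1*4))**2 = -8 + (-3 + (1 - 4))**2 = -8 + (-3 - 3)**2 = -8 + (-6)**2 = -8 + 36 = 28)
((-4 + v) + 1)*Y(1) = ((-4 + 28) + 1)*(-4 - 1*1 - 5/1) = (24 + 1)*(-4 - 1 - 5*1) = 25*(-4 - 1 - 5) = 25*(-10) = -250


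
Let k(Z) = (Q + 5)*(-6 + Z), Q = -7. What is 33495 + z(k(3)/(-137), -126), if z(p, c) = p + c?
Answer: 4571547/137 ≈ 33369.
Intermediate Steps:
k(Z) = 12 - 2*Z (k(Z) = (-7 + 5)*(-6 + Z) = -2*(-6 + Z) = 12 - 2*Z)
z(p, c) = c + p
33495 + z(k(3)/(-137), -126) = 33495 + (-126 + (12 - 2*3)/(-137)) = 33495 + (-126 + (12 - 6)*(-1/137)) = 33495 + (-126 + 6*(-1/137)) = 33495 + (-126 - 6/137) = 33495 - 17268/137 = 4571547/137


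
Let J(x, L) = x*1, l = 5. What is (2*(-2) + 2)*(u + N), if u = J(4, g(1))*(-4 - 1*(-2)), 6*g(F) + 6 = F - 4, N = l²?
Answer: -34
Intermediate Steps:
N = 25 (N = 5² = 25)
g(F) = -5/3 + F/6 (g(F) = -1 + (F - 4)/6 = -1 + (-4 + F)/6 = -1 + (-⅔ + F/6) = -5/3 + F/6)
J(x, L) = x
u = -8 (u = 4*(-4 - 1*(-2)) = 4*(-4 + 2) = 4*(-2) = -8)
(2*(-2) + 2)*(u + N) = (2*(-2) + 2)*(-8 + 25) = (-4 + 2)*17 = -2*17 = -34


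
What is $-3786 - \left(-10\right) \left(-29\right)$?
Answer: $-4076$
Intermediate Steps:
$-3786 - \left(-10\right) \left(-29\right) = -3786 - 290 = -4076$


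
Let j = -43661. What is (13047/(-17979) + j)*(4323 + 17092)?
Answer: -5603550021630/5993 ≈ -9.3502e+8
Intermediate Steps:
(13047/(-17979) + j)*(4323 + 17092) = (13047/(-17979) - 43661)*(4323 + 17092) = (13047*(-1/17979) - 43661)*21415 = (-4349/5993 - 43661)*21415 = -261664722/5993*21415 = -5603550021630/5993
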